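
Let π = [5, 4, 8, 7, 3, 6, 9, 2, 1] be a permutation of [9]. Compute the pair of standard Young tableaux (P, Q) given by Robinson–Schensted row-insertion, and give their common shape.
P = [1, 6, 9] / [2, 7] / [3, 8] / [4] / [5];  Q = [1, 3, 7] / [2, 4] / [5, 6] / [8] / [9];  common shape = (3, 2, 2, 1, 1)

Row-insert the values π_1, π_2, … into P one at a time, bumping the leftmost entry strictly greater than the inserted value down to the next row. The recording tableau Q records, in position (i, j), the step at which that cell was added to P.
  Insert 5 (step 1): P = [5];  Q = [1]
  Insert 4 (step 2): P = [4] / [5];  Q = [1] / [2]
  Insert 8 (step 3): P = [4, 8] / [5];  Q = [1, 3] / [2]
  Insert 7 (step 4): P = [4, 7] / [5, 8];  Q = [1, 3] / [2, 4]
  Insert 3 (step 5): P = [3, 7] / [4, 8] / [5];  Q = [1, 3] / [2, 4] / [5]
  Insert 6 (step 6): P = [3, 6] / [4, 7] / [5, 8];  Q = [1, 3] / [2, 4] / [5, 6]
  Insert 9 (step 7): P = [3, 6, 9] / [4, 7] / [5, 8];  Q = [1, 3, 7] / [2, 4] / [5, 6]
  Insert 2 (step 8): P = [2, 6, 9] / [3, 7] / [4, 8] / [5];  Q = [1, 3, 7] / [2, 4] / [5, 6] / [8]
  Insert 1 (step 9): P = [1, 6, 9] / [2, 7] / [3, 8] / [4] / [5];  Q = [1, 3, 7] / [2, 4] / [5, 6] / [8] / [9]
Final shape: (3, 2, 2, 1, 1).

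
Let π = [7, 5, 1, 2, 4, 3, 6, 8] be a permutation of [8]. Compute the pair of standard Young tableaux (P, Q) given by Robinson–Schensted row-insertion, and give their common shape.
P = [1, 2, 3, 6, 8] / [4] / [5] / [7];  Q = [1, 4, 5, 7, 8] / [2] / [3] / [6];  common shape = (5, 1, 1, 1)

Row-insert the values π_1, π_2, … into P one at a time, bumping the leftmost entry strictly greater than the inserted value down to the next row. The recording tableau Q records, in position (i, j), the step at which that cell was added to P.
  Insert 7 (step 1): P = [7];  Q = [1]
  Insert 5 (step 2): P = [5] / [7];  Q = [1] / [2]
  Insert 1 (step 3): P = [1] / [5] / [7];  Q = [1] / [2] / [3]
  Insert 2 (step 4): P = [1, 2] / [5] / [7];  Q = [1, 4] / [2] / [3]
  Insert 4 (step 5): P = [1, 2, 4] / [5] / [7];  Q = [1, 4, 5] / [2] / [3]
  Insert 3 (step 6): P = [1, 2, 3] / [4] / [5] / [7];  Q = [1, 4, 5] / [2] / [3] / [6]
  Insert 6 (step 7): P = [1, 2, 3, 6] / [4] / [5] / [7];  Q = [1, 4, 5, 7] / [2] / [3] / [6]
  Insert 8 (step 8): P = [1, 2, 3, 6, 8] / [4] / [5] / [7];  Q = [1, 4, 5, 7, 8] / [2] / [3] / [6]
Final shape: (5, 1, 1, 1).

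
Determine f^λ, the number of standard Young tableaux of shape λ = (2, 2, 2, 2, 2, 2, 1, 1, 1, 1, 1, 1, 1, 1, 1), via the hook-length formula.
# SYT of shape (2, 2, 2, 2, 2, 2, 1, 1, 1, 1, 1, 1, 1, 1, 1) = 33915

Hook-length formula: f^λ = n! / Π hook(c), product over all cells c of the Young diagram. For λ = (2, 2, 2, 2, 2, 2, 1, 1, 1, 1, 1, 1, 1, 1, 1), n = 21 boxes. Hook lengths by row (left-to-right, top-to-bottom): [16, 6]; [15, 5]; [14, 4]; [13, 3]; [12, 2]; [11, 1]; [9]; [8]; [7]; [6]; [5]; [4]; [3]; [2]; [1]. Product of hooks = 1506440871936000. So f^λ = 21! / 1506440871936000 = 51090942171709440000 / 1506440871936000 = 33915.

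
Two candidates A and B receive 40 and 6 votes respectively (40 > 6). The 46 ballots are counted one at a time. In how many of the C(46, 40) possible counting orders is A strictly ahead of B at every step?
Strict-lead orderings = 6923301

Total orderings of the 46 votes with 40 for A: C(46, 40) = 9366819. By the Bertrand ballot formula (Cycle Lemma / reflection principle), the number of orderings in which A is strictly ahead of B throughout is (p − q)/(p + q) · C(p + q, p) = (40 − 6)/(40 + 6) · 9366819 = 6923301.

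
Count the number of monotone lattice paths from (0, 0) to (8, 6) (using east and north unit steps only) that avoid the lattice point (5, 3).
Number of paths = 1883

Total paths from (0, 0) to (8, 6): C(14, 8) = 3003. Paths through (5, 3): (paths (0, 0) → (5, 3)) × (paths (5, 3) → (8, 6)) = C(8, 5) · C(6, 3) = 56 · 20 = 1120. Avoidance count = 3003 − 1120 = 1883.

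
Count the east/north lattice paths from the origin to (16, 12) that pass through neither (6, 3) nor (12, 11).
Number of paths = 17162873

Inclusion–exclusion. Total paths: C(28, 16) = 30421755. Through P₁: C(9, 6)·C(19, 10) = 7759752. Through P₂: C(23, 12)·C(5, 4) = 6760390. Since P₁ is strictly southwest of P₂, a monotone path through both must visit P₁ then P₂; paths through both = C(9, 6)·C(14, 6)·C(5, 4) = 1261260. Avoid both = 30421755 − 7759752 − 6760390 + 1261260 = 17162873.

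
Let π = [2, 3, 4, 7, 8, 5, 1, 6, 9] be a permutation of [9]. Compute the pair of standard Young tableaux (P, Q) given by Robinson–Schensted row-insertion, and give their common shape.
P = [1, 3, 4, 5, 6, 9] / [2, 8] / [7];  Q = [1, 2, 3, 4, 5, 9] / [6, 8] / [7];  common shape = (6, 2, 1)

Row-insert the values π_1, π_2, … into P one at a time, bumping the leftmost entry strictly greater than the inserted value down to the next row. The recording tableau Q records, in position (i, j), the step at which that cell was added to P.
  Insert 2 (step 1): P = [2];  Q = [1]
  Insert 3 (step 2): P = [2, 3];  Q = [1, 2]
  Insert 4 (step 3): P = [2, 3, 4];  Q = [1, 2, 3]
  Insert 7 (step 4): P = [2, 3, 4, 7];  Q = [1, 2, 3, 4]
  Insert 8 (step 5): P = [2, 3, 4, 7, 8];  Q = [1, 2, 3, 4, 5]
  Insert 5 (step 6): P = [2, 3, 4, 5, 8] / [7];  Q = [1, 2, 3, 4, 5] / [6]
  Insert 1 (step 7): P = [1, 3, 4, 5, 8] / [2] / [7];  Q = [1, 2, 3, 4, 5] / [6] / [7]
  Insert 6 (step 8): P = [1, 3, 4, 5, 6] / [2, 8] / [7];  Q = [1, 2, 3, 4, 5] / [6, 8] / [7]
  Insert 9 (step 9): P = [1, 3, 4, 5, 6, 9] / [2, 8] / [7];  Q = [1, 2, 3, 4, 5, 9] / [6, 8] / [7]
Final shape: (6, 2, 1).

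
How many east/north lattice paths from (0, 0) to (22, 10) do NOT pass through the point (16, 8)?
Number of paths = 43919052

Total paths from (0, 0) to (22, 10): C(32, 22) = 64512240. Paths through (16, 8): (paths (0, 0) → (16, 8)) × (paths (16, 8) → (22, 10)) = C(24, 16) · C(8, 6) = 735471 · 28 = 20593188. Avoidance count = 64512240 − 20593188 = 43919052.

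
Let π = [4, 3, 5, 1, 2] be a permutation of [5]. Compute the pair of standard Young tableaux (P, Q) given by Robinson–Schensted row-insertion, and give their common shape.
P = [1, 2] / [3, 5] / [4];  Q = [1, 3] / [2, 5] / [4];  common shape = (2, 2, 1)

Row-insert the values π_1, π_2, … into P one at a time, bumping the leftmost entry strictly greater than the inserted value down to the next row. The recording tableau Q records, in position (i, j), the step at which that cell was added to P.
  Insert 4 (step 1): P = [4];  Q = [1]
  Insert 3 (step 2): P = [3] / [4];  Q = [1] / [2]
  Insert 5 (step 3): P = [3, 5] / [4];  Q = [1, 3] / [2]
  Insert 1 (step 4): P = [1, 5] / [3] / [4];  Q = [1, 3] / [2] / [4]
  Insert 2 (step 5): P = [1, 2] / [3, 5] / [4];  Q = [1, 3] / [2, 5] / [4]
Final shape: (2, 2, 1).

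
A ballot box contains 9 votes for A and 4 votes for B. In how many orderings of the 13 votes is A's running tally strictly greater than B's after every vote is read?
Strict-lead orderings = 275

Total orderings of the 13 votes with 9 for A: C(13, 9) = 715. By the Bertrand ballot formula (Cycle Lemma / reflection principle), the number of orderings in which A is strictly ahead of B throughout is (p − q)/(p + q) · C(p + q, p) = (9 − 4)/(9 + 4) · 715 = 275.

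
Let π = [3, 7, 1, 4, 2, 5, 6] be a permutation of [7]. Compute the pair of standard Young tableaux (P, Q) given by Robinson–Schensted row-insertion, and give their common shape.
P = [1, 2, 5, 6] / [3, 4] / [7];  Q = [1, 2, 6, 7] / [3, 4] / [5];  common shape = (4, 2, 1)

Row-insert the values π_1, π_2, … into P one at a time, bumping the leftmost entry strictly greater than the inserted value down to the next row. The recording tableau Q records, in position (i, j), the step at which that cell was added to P.
  Insert 3 (step 1): P = [3];  Q = [1]
  Insert 7 (step 2): P = [3, 7];  Q = [1, 2]
  Insert 1 (step 3): P = [1, 7] / [3];  Q = [1, 2] / [3]
  Insert 4 (step 4): P = [1, 4] / [3, 7];  Q = [1, 2] / [3, 4]
  Insert 2 (step 5): P = [1, 2] / [3, 4] / [7];  Q = [1, 2] / [3, 4] / [5]
  Insert 5 (step 6): P = [1, 2, 5] / [3, 4] / [7];  Q = [1, 2, 6] / [3, 4] / [5]
  Insert 6 (step 7): P = [1, 2, 5, 6] / [3, 4] / [7];  Q = [1, 2, 6, 7] / [3, 4] / [5]
Final shape: (4, 2, 1).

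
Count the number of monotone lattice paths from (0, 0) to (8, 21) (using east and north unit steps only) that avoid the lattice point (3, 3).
Number of paths = 3619165

Total paths from (0, 0) to (8, 21): C(29, 8) = 4292145. Paths through (3, 3): (paths (0, 0) → (3, 3)) × (paths (3, 3) → (8, 21)) = C(6, 3) · C(23, 5) = 20 · 33649 = 672980. Avoidance count = 4292145 − 672980 = 3619165.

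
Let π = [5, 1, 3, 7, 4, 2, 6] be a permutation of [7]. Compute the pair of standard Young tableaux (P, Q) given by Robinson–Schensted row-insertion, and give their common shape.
P = [1, 2, 4, 6] / [3, 7] / [5];  Q = [1, 3, 4, 7] / [2, 5] / [6];  common shape = (4, 2, 1)

Row-insert the values π_1, π_2, … into P one at a time, bumping the leftmost entry strictly greater than the inserted value down to the next row. The recording tableau Q records, in position (i, j), the step at which that cell was added to P.
  Insert 5 (step 1): P = [5];  Q = [1]
  Insert 1 (step 2): P = [1] / [5];  Q = [1] / [2]
  Insert 3 (step 3): P = [1, 3] / [5];  Q = [1, 3] / [2]
  Insert 7 (step 4): P = [1, 3, 7] / [5];  Q = [1, 3, 4] / [2]
  Insert 4 (step 5): P = [1, 3, 4] / [5, 7];  Q = [1, 3, 4] / [2, 5]
  Insert 2 (step 6): P = [1, 2, 4] / [3, 7] / [5];  Q = [1, 3, 4] / [2, 5] / [6]
  Insert 6 (step 7): P = [1, 2, 4, 6] / [3, 7] / [5];  Q = [1, 3, 4, 7] / [2, 5] / [6]
Final shape: (4, 2, 1).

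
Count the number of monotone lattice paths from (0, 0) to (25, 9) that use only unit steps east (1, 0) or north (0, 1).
Number of paths = 52451256

A monotone lattice path from (0, 0) to (25, 9) consists of 25 east steps and 9 north steps in some order, so it is determined by which 25 of the 34 steps are east. The count is C(34, 25) = 52451256.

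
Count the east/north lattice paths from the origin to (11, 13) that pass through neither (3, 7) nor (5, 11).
Number of paths = 2063880

Inclusion–exclusion. Total paths: C(24, 11) = 2496144. Through P₁: C(10, 3)·C(14, 8) = 360360. Through P₂: C(16, 5)·C(8, 6) = 122304. Since P₁ is strictly southwest of P₂, a monotone path through both must visit P₁ then P₂; paths through both = C(10, 3)·C(6, 2)·C(8, 6) = 50400. Avoid both = 2496144 − 360360 − 122304 + 50400 = 2063880.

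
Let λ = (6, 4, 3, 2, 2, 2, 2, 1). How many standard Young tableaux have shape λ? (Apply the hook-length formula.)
# SYT of shape (6, 4, 3, 2, 2, 2, 2, 1) = 1645216650

Hook-length formula: f^λ = n! / Π hook(c), product over all cells c of the Young diagram. For λ = (6, 4, 3, 2, 2, 2, 2, 1), n = 22 boxes. Hook lengths by row (left-to-right, top-to-bottom): [13, 11, 6, 4, 2, 1]; [10, 8, 3, 1]; [8, 6, 1]; [6, 4]; [5, 3]; [4, 2]; [3, 1]; [1]. Product of hooks = 683193139200. So f^λ = 22! / 683193139200 = 1124000727777607680000 / 683193139200 = 1645216650.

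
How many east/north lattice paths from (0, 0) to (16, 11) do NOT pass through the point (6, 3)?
Number of paths = 9362223

Total paths from (0, 0) to (16, 11): C(27, 16) = 13037895. Paths through (6, 3): (paths (0, 0) → (6, 3)) × (paths (6, 3) → (16, 11)) = C(9, 6) · C(18, 10) = 84 · 43758 = 3675672. Avoidance count = 13037895 − 3675672 = 9362223.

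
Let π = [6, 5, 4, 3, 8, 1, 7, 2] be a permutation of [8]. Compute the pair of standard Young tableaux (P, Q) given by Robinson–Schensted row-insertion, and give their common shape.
P = [1, 2] / [3, 7] / [4, 8] / [5] / [6];  Q = [1, 5] / [2, 7] / [3, 8] / [4] / [6];  common shape = (2, 2, 2, 1, 1)

Row-insert the values π_1, π_2, … into P one at a time, bumping the leftmost entry strictly greater than the inserted value down to the next row. The recording tableau Q records, in position (i, j), the step at which that cell was added to P.
  Insert 6 (step 1): P = [6];  Q = [1]
  Insert 5 (step 2): P = [5] / [6];  Q = [1] / [2]
  Insert 4 (step 3): P = [4] / [5] / [6];  Q = [1] / [2] / [3]
  Insert 3 (step 4): P = [3] / [4] / [5] / [6];  Q = [1] / [2] / [3] / [4]
  Insert 8 (step 5): P = [3, 8] / [4] / [5] / [6];  Q = [1, 5] / [2] / [3] / [4]
  Insert 1 (step 6): P = [1, 8] / [3] / [4] / [5] / [6];  Q = [1, 5] / [2] / [3] / [4] / [6]
  Insert 7 (step 7): P = [1, 7] / [3, 8] / [4] / [5] / [6];  Q = [1, 5] / [2, 7] / [3] / [4] / [6]
  Insert 2 (step 8): P = [1, 2] / [3, 7] / [4, 8] / [5] / [6];  Q = [1, 5] / [2, 7] / [3, 8] / [4] / [6]
Final shape: (2, 2, 2, 1, 1).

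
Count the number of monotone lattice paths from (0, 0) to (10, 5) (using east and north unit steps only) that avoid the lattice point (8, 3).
Number of paths = 2013

Total paths from (0, 0) to (10, 5): C(15, 10) = 3003. Paths through (8, 3): (paths (0, 0) → (8, 3)) × (paths (8, 3) → (10, 5)) = C(11, 8) · C(4, 2) = 165 · 6 = 990. Avoidance count = 3003 − 990 = 2013.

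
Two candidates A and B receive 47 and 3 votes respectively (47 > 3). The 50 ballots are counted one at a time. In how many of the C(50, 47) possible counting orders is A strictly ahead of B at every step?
Strict-lead orderings = 17248

Total orderings of the 50 votes with 47 for A: C(50, 47) = 19600. By the Bertrand ballot formula (Cycle Lemma / reflection principle), the number of orderings in which A is strictly ahead of B throughout is (p − q)/(p + q) · C(p + q, p) = (47 − 3)/(47 + 3) · 19600 = 17248.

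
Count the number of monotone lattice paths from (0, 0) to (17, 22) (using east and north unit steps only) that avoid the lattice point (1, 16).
Number of paths = 51019849389

Total paths from (0, 0) to (17, 22): C(39, 17) = 51021117810. Paths through (1, 16): (paths (0, 0) → (1, 16)) × (paths (1, 16) → (17, 22)) = C(17, 1) · C(22, 16) = 17 · 74613 = 1268421. Avoidance count = 51021117810 − 1268421 = 51019849389.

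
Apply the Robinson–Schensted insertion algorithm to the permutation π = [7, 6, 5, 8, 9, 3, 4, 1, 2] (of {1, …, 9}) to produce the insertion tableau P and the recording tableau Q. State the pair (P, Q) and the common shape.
P = [1, 2, 9] / [3, 4] / [5, 8] / [6] / [7];  Q = [1, 4, 5] / [2, 7] / [3, 9] / [6] / [8];  common shape = (3, 2, 2, 1, 1)

Row-insert the values π_1, π_2, … into P one at a time, bumping the leftmost entry strictly greater than the inserted value down to the next row. The recording tableau Q records, in position (i, j), the step at which that cell was added to P.
  Insert 7 (step 1): P = [7];  Q = [1]
  Insert 6 (step 2): P = [6] / [7];  Q = [1] / [2]
  Insert 5 (step 3): P = [5] / [6] / [7];  Q = [1] / [2] / [3]
  Insert 8 (step 4): P = [5, 8] / [6] / [7];  Q = [1, 4] / [2] / [3]
  Insert 9 (step 5): P = [5, 8, 9] / [6] / [7];  Q = [1, 4, 5] / [2] / [3]
  Insert 3 (step 6): P = [3, 8, 9] / [5] / [6] / [7];  Q = [1, 4, 5] / [2] / [3] / [6]
  Insert 4 (step 7): P = [3, 4, 9] / [5, 8] / [6] / [7];  Q = [1, 4, 5] / [2, 7] / [3] / [6]
  Insert 1 (step 8): P = [1, 4, 9] / [3, 8] / [5] / [6] / [7];  Q = [1, 4, 5] / [2, 7] / [3] / [6] / [8]
  Insert 2 (step 9): P = [1, 2, 9] / [3, 4] / [5, 8] / [6] / [7];  Q = [1, 4, 5] / [2, 7] / [3, 9] / [6] / [8]
Final shape: (3, 2, 2, 1, 1).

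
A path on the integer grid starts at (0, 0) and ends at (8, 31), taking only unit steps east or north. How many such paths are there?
Number of paths = 61523748

A monotone lattice path from (0, 0) to (8, 31) consists of 8 east steps and 31 north steps in some order, so it is determined by which 8 of the 39 steps are east. The count is C(39, 8) = 61523748.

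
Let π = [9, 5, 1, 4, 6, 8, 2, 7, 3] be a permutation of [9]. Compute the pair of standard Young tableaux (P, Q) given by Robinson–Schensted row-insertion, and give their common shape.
P = [1, 2, 3, 7] / [4, 6] / [5, 8] / [9];  Q = [1, 4, 5, 6] / [2, 8] / [3, 9] / [7];  common shape = (4, 2, 2, 1)

Row-insert the values π_1, π_2, … into P one at a time, bumping the leftmost entry strictly greater than the inserted value down to the next row. The recording tableau Q records, in position (i, j), the step at which that cell was added to P.
  Insert 9 (step 1): P = [9];  Q = [1]
  Insert 5 (step 2): P = [5] / [9];  Q = [1] / [2]
  Insert 1 (step 3): P = [1] / [5] / [9];  Q = [1] / [2] / [3]
  Insert 4 (step 4): P = [1, 4] / [5] / [9];  Q = [1, 4] / [2] / [3]
  Insert 6 (step 5): P = [1, 4, 6] / [5] / [9];  Q = [1, 4, 5] / [2] / [3]
  Insert 8 (step 6): P = [1, 4, 6, 8] / [5] / [9];  Q = [1, 4, 5, 6] / [2] / [3]
  Insert 2 (step 7): P = [1, 2, 6, 8] / [4] / [5] / [9];  Q = [1, 4, 5, 6] / [2] / [3] / [7]
  Insert 7 (step 8): P = [1, 2, 6, 7] / [4, 8] / [5] / [9];  Q = [1, 4, 5, 6] / [2, 8] / [3] / [7]
  Insert 3 (step 9): P = [1, 2, 3, 7] / [4, 6] / [5, 8] / [9];  Q = [1, 4, 5, 6] / [2, 8] / [3, 9] / [7]
Final shape: (4, 2, 2, 1).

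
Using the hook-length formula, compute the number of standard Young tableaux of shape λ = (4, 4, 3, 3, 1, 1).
# SYT of shape (4, 4, 3, 3, 1, 1) = 336336

Hook-length formula: f^λ = n! / Π hook(c), product over all cells c of the Young diagram. For λ = (4, 4, 3, 3, 1, 1), n = 16 boxes. Hook lengths by row (left-to-right, top-to-bottom): [9, 6, 5, 2]; [8, 5, 4, 1]; [6, 3, 2]; [5, 2, 1]; [2]; [1]. Product of hooks = 62208000. So f^λ = 16! / 62208000 = 20922789888000 / 62208000 = 336336.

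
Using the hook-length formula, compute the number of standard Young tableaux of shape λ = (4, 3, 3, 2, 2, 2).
# SYT of shape (4, 3, 3, 2, 2, 2) = 200200

Hook-length formula: f^λ = n! / Π hook(c), product over all cells c of the Young diagram. For λ = (4, 3, 3, 2, 2, 2), n = 16 boxes. Hook lengths by row (left-to-right, top-to-bottom): [9, 8, 4, 1]; [7, 6, 2]; [6, 5, 1]; [4, 3]; [3, 2]; [2, 1]. Product of hooks = 104509440. So f^λ = 16! / 104509440 = 20922789888000 / 104509440 = 200200.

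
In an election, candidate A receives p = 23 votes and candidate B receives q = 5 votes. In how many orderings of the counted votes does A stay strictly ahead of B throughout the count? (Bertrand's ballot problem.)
Strict-lead orderings = 63180

Total orderings of the 28 votes with 23 for A: C(28, 23) = 98280. By the Bertrand ballot formula (Cycle Lemma / reflection principle), the number of orderings in which A is strictly ahead of B throughout is (p − q)/(p + q) · C(p + q, p) = (23 − 5)/(23 + 5) · 98280 = 63180.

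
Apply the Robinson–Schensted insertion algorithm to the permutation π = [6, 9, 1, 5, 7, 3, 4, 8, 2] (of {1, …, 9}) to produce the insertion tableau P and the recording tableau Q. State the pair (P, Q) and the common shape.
P = [1, 2, 4, 8] / [3, 7] / [5, 9] / [6];  Q = [1, 2, 5, 8] / [3, 4] / [6, 7] / [9];  common shape = (4, 2, 2, 1)

Row-insert the values π_1, π_2, … into P one at a time, bumping the leftmost entry strictly greater than the inserted value down to the next row. The recording tableau Q records, in position (i, j), the step at which that cell was added to P.
  Insert 6 (step 1): P = [6];  Q = [1]
  Insert 9 (step 2): P = [6, 9];  Q = [1, 2]
  Insert 1 (step 3): P = [1, 9] / [6];  Q = [1, 2] / [3]
  Insert 5 (step 4): P = [1, 5] / [6, 9];  Q = [1, 2] / [3, 4]
  Insert 7 (step 5): P = [1, 5, 7] / [6, 9];  Q = [1, 2, 5] / [3, 4]
  Insert 3 (step 6): P = [1, 3, 7] / [5, 9] / [6];  Q = [1, 2, 5] / [3, 4] / [6]
  Insert 4 (step 7): P = [1, 3, 4] / [5, 7] / [6, 9];  Q = [1, 2, 5] / [3, 4] / [6, 7]
  Insert 8 (step 8): P = [1, 3, 4, 8] / [5, 7] / [6, 9];  Q = [1, 2, 5, 8] / [3, 4] / [6, 7]
  Insert 2 (step 9): P = [1, 2, 4, 8] / [3, 7] / [5, 9] / [6];  Q = [1, 2, 5, 8] / [3, 4] / [6, 7] / [9]
Final shape: (4, 2, 2, 1).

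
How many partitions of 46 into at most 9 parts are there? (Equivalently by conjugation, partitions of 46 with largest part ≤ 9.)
p(46, parts ≤ 9) = 28629

Use the recurrence p(n, m) = p(n, m−1) + p(n−m, m): either the largest part is < m (count p(n, m−1)) or the largest part is exactly m (remove one copy of m, count p(n−m, m)). With p(0, ·) = 1 this gives p(46, parts ≤ 9) = 28629. (By conjugating Young diagrams, this also counts partitions of 46 into at most 9 parts.)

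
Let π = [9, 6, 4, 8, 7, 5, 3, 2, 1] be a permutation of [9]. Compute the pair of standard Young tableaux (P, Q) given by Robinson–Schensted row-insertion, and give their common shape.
P = [1, 5] / [2, 7] / [3] / [4] / [6] / [8] / [9];  Q = [1, 4] / [2, 5] / [3] / [6] / [7] / [8] / [9];  common shape = (2, 2, 1, 1, 1, 1, 1)

Row-insert the values π_1, π_2, … into P one at a time, bumping the leftmost entry strictly greater than the inserted value down to the next row. The recording tableau Q records, in position (i, j), the step at which that cell was added to P.
  Insert 9 (step 1): P = [9];  Q = [1]
  Insert 6 (step 2): P = [6] / [9];  Q = [1] / [2]
  Insert 4 (step 3): P = [4] / [6] / [9];  Q = [1] / [2] / [3]
  Insert 8 (step 4): P = [4, 8] / [6] / [9];  Q = [1, 4] / [2] / [3]
  Insert 7 (step 5): P = [4, 7] / [6, 8] / [9];  Q = [1, 4] / [2, 5] / [3]
  Insert 5 (step 6): P = [4, 5] / [6, 7] / [8] / [9];  Q = [1, 4] / [2, 5] / [3] / [6]
  Insert 3 (step 7): P = [3, 5] / [4, 7] / [6] / [8] / [9];  Q = [1, 4] / [2, 5] / [3] / [6] / [7]
  Insert 2 (step 8): P = [2, 5] / [3, 7] / [4] / [6] / [8] / [9];  Q = [1, 4] / [2, 5] / [3] / [6] / [7] / [8]
  Insert 1 (step 9): P = [1, 5] / [2, 7] / [3] / [4] / [6] / [8] / [9];  Q = [1, 4] / [2, 5] / [3] / [6] / [7] / [8] / [9]
Final shape: (2, 2, 1, 1, 1, 1, 1).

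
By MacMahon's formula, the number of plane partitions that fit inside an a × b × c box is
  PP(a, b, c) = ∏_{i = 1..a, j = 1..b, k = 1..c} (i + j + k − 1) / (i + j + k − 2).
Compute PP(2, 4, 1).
PP(2, 4, 1) = 15

Evaluate the triple product over i = 1..2, j = 1..4, k = 1..1. The factors are (2/1) · (3/2) · (4/3) · (5/4) · (3/2) · (4/3) · (5/4) · (6/5). The numerators and denominators telescope so the product is an integer; carrying out the multiplication exactly gives PP(2, 4, 1) = 15.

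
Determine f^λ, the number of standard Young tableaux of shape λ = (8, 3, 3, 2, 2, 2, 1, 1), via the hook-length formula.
# SYT of shape (8, 3, 3, 2, 2, 2, 1, 1) = 1045626582

Hook-length formula: f^λ = n! / Π hook(c), product over all cells c of the Young diagram. For λ = (8, 3, 3, 2, 2, 2, 1, 1), n = 22 boxes. Hook lengths by row (left-to-right, top-to-bottom): [15, 12, 8, 5, 4, 3, 2, 1]; [9, 6, 2]; [8, 5, 1]; [6, 3]; [5, 2]; [4, 1]; [2]; [1]. Product of hooks = 1074954240000. So f^λ = 22! / 1074954240000 = 1124000727777607680000 / 1074954240000 = 1045626582.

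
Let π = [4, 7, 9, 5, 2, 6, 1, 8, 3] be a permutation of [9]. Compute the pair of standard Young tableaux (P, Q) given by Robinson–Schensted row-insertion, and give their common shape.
P = [1, 3, 6, 8] / [2, 5] / [4, 9] / [7];  Q = [1, 2, 3, 8] / [4, 6] / [5, 9] / [7];  common shape = (4, 2, 2, 1)

Row-insert the values π_1, π_2, … into P one at a time, bumping the leftmost entry strictly greater than the inserted value down to the next row. The recording tableau Q records, in position (i, j), the step at which that cell was added to P.
  Insert 4 (step 1): P = [4];  Q = [1]
  Insert 7 (step 2): P = [4, 7];  Q = [1, 2]
  Insert 9 (step 3): P = [4, 7, 9];  Q = [1, 2, 3]
  Insert 5 (step 4): P = [4, 5, 9] / [7];  Q = [1, 2, 3] / [4]
  Insert 2 (step 5): P = [2, 5, 9] / [4] / [7];  Q = [1, 2, 3] / [4] / [5]
  Insert 6 (step 6): P = [2, 5, 6] / [4, 9] / [7];  Q = [1, 2, 3] / [4, 6] / [5]
  Insert 1 (step 7): P = [1, 5, 6] / [2, 9] / [4] / [7];  Q = [1, 2, 3] / [4, 6] / [5] / [7]
  Insert 8 (step 8): P = [1, 5, 6, 8] / [2, 9] / [4] / [7];  Q = [1, 2, 3, 8] / [4, 6] / [5] / [7]
  Insert 3 (step 9): P = [1, 3, 6, 8] / [2, 5] / [4, 9] / [7];  Q = [1, 2, 3, 8] / [4, 6] / [5, 9] / [7]
Final shape: (4, 2, 2, 1).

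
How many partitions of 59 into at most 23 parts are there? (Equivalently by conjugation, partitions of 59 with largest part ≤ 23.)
p(59, parts ≤ 23) = 750917

Use the recurrence p(n, m) = p(n, m−1) + p(n−m, m): either the largest part is < m (count p(n, m−1)) or the largest part is exactly m (remove one copy of m, count p(n−m, m)). With p(0, ·) = 1 this gives p(59, parts ≤ 23) = 750917. (By conjugating Young diagrams, this also counts partitions of 59 into at most 23 parts.)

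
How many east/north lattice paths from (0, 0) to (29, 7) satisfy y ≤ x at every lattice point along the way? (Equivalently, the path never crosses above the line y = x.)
Number of paths = 6399888

By the reflection principle (André's argument), the number of monotone paths to (29, 7) with n ≤ m that never go above y = x is C(36, 29) − C(36, 30) = 8347680 − 1947792 = 6399888.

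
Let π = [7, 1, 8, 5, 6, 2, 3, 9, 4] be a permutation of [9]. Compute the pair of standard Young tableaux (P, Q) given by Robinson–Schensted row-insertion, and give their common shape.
P = [1, 2, 3, 4] / [5, 6, 9] / [7, 8];  Q = [1, 3, 5, 8] / [2, 4, 9] / [6, 7];  common shape = (4, 3, 2)

Row-insert the values π_1, π_2, … into P one at a time, bumping the leftmost entry strictly greater than the inserted value down to the next row. The recording tableau Q records, in position (i, j), the step at which that cell was added to P.
  Insert 7 (step 1): P = [7];  Q = [1]
  Insert 1 (step 2): P = [1] / [7];  Q = [1] / [2]
  Insert 8 (step 3): P = [1, 8] / [7];  Q = [1, 3] / [2]
  Insert 5 (step 4): P = [1, 5] / [7, 8];  Q = [1, 3] / [2, 4]
  Insert 6 (step 5): P = [1, 5, 6] / [7, 8];  Q = [1, 3, 5] / [2, 4]
  Insert 2 (step 6): P = [1, 2, 6] / [5, 8] / [7];  Q = [1, 3, 5] / [2, 4] / [6]
  Insert 3 (step 7): P = [1, 2, 3] / [5, 6] / [7, 8];  Q = [1, 3, 5] / [2, 4] / [6, 7]
  Insert 9 (step 8): P = [1, 2, 3, 9] / [5, 6] / [7, 8];  Q = [1, 3, 5, 8] / [2, 4] / [6, 7]
  Insert 4 (step 9): P = [1, 2, 3, 4] / [5, 6, 9] / [7, 8];  Q = [1, 3, 5, 8] / [2, 4, 9] / [6, 7]
Final shape: (4, 3, 2).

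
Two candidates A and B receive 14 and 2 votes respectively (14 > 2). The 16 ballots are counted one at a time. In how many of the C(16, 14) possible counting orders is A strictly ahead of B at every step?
Strict-lead orderings = 90

Total orderings of the 16 votes with 14 for A: C(16, 14) = 120. By the Bertrand ballot formula (Cycle Lemma / reflection principle), the number of orderings in which A is strictly ahead of B throughout is (p − q)/(p + q) · C(p + q, p) = (14 − 2)/(14 + 2) · 120 = 90.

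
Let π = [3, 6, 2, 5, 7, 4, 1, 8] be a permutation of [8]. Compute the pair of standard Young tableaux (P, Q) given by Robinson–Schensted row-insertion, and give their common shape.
P = [1, 4, 7, 8] / [2, 5] / [3] / [6];  Q = [1, 2, 5, 8] / [3, 4] / [6] / [7];  common shape = (4, 2, 1, 1)

Row-insert the values π_1, π_2, … into P one at a time, bumping the leftmost entry strictly greater than the inserted value down to the next row. The recording tableau Q records, in position (i, j), the step at which that cell was added to P.
  Insert 3 (step 1): P = [3];  Q = [1]
  Insert 6 (step 2): P = [3, 6];  Q = [1, 2]
  Insert 2 (step 3): P = [2, 6] / [3];  Q = [1, 2] / [3]
  Insert 5 (step 4): P = [2, 5] / [3, 6];  Q = [1, 2] / [3, 4]
  Insert 7 (step 5): P = [2, 5, 7] / [3, 6];  Q = [1, 2, 5] / [3, 4]
  Insert 4 (step 6): P = [2, 4, 7] / [3, 5] / [6];  Q = [1, 2, 5] / [3, 4] / [6]
  Insert 1 (step 7): P = [1, 4, 7] / [2, 5] / [3] / [6];  Q = [1, 2, 5] / [3, 4] / [6] / [7]
  Insert 8 (step 8): P = [1, 4, 7, 8] / [2, 5] / [3] / [6];  Q = [1, 2, 5, 8] / [3, 4] / [6] / [7]
Final shape: (4, 2, 1, 1).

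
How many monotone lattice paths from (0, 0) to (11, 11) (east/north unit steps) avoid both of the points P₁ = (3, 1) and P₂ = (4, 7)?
Number of paths = 430740

Inclusion–exclusion. Total paths: C(22, 11) = 705432. Through P₁: C(4, 3)·C(18, 8) = 175032. Through P₂: C(11, 4)·C(11, 7) = 108900. Since P₁ is strictly southwest of P₂, a monotone path through both must visit P₁ then P₂; paths through both = C(4, 3)·C(7, 1)·C(11, 7) = 9240. Avoid both = 705432 − 175032 − 108900 + 9240 = 430740.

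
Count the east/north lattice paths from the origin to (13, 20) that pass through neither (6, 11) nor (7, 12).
Number of paths = 354600092

Inclusion–exclusion. Total paths: C(33, 13) = 573166440. Through P₁: C(17, 6)·C(16, 7) = 141581440. Through P₂: C(19, 7)·C(14, 6) = 151315164. Since P₁ is strictly southwest of P₂, a monotone path through both must visit P₁ then P₂; paths through both = C(17, 6)·C(2, 1)·C(14, 6) = 74330256. Avoid both = 573166440 − 141581440 − 151315164 + 74330256 = 354600092.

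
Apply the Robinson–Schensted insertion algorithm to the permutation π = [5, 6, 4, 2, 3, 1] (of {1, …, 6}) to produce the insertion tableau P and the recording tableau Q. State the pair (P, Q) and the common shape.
P = [1, 3] / [2, 6] / [4] / [5];  Q = [1, 2] / [3, 5] / [4] / [6];  common shape = (2, 2, 1, 1)

Row-insert the values π_1, π_2, … into P one at a time, bumping the leftmost entry strictly greater than the inserted value down to the next row. The recording tableau Q records, in position (i, j), the step at which that cell was added to P.
  Insert 5 (step 1): P = [5];  Q = [1]
  Insert 6 (step 2): P = [5, 6];  Q = [1, 2]
  Insert 4 (step 3): P = [4, 6] / [5];  Q = [1, 2] / [3]
  Insert 2 (step 4): P = [2, 6] / [4] / [5];  Q = [1, 2] / [3] / [4]
  Insert 3 (step 5): P = [2, 3] / [4, 6] / [5];  Q = [1, 2] / [3, 5] / [4]
  Insert 1 (step 6): P = [1, 3] / [2, 6] / [4] / [5];  Q = [1, 2] / [3, 5] / [4] / [6]
Final shape: (2, 2, 1, 1).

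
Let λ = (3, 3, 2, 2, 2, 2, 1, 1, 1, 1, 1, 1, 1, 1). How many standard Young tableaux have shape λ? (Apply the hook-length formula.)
# SYT of shape (3, 3, 2, 2, 2, 2, 1, 1, 1, 1, 1, 1, 1, 1) = 3357585

Hook-length formula: f^λ = n! / Π hook(c), product over all cells c of the Young diagram. For λ = (3, 3, 2, 2, 2, 2, 1, 1, 1, 1, 1, 1, 1, 1), n = 22 boxes. Hook lengths by row (left-to-right, top-to-bottom): [16, 7, 2]; [15, 6, 1]; [13, 4]; [12, 3]; [11, 2]; [10, 1]; [8]; [7]; [6]; [5]; [4]; [3]; [2]; [1]. Product of hooks = 334764638208000. So f^λ = 22! / 334764638208000 = 1124000727777607680000 / 334764638208000 = 3357585.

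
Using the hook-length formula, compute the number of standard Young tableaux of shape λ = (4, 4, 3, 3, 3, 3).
# SYT of shape (4, 4, 3, 3, 3, 3) = 6928350

Hook-length formula: f^λ = n! / Π hook(c), product over all cells c of the Young diagram. For λ = (4, 4, 3, 3, 3, 3), n = 20 boxes. Hook lengths by row (left-to-right, top-to-bottom): [9, 8, 7, 2]; [8, 7, 6, 1]; [6, 5, 4]; [5, 4, 3]; [4, 3, 2]; [3, 2, 1]. Product of hooks = 351151718400. So f^λ = 20! / 351151718400 = 2432902008176640000 / 351151718400 = 6928350.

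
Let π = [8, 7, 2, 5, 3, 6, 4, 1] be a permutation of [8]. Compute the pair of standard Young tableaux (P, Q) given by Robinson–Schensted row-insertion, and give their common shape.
P = [1, 3, 4] / [2, 6] / [5] / [7] / [8];  Q = [1, 4, 6] / [2, 7] / [3] / [5] / [8];  common shape = (3, 2, 1, 1, 1)

Row-insert the values π_1, π_2, … into P one at a time, bumping the leftmost entry strictly greater than the inserted value down to the next row. The recording tableau Q records, in position (i, j), the step at which that cell was added to P.
  Insert 8 (step 1): P = [8];  Q = [1]
  Insert 7 (step 2): P = [7] / [8];  Q = [1] / [2]
  Insert 2 (step 3): P = [2] / [7] / [8];  Q = [1] / [2] / [3]
  Insert 5 (step 4): P = [2, 5] / [7] / [8];  Q = [1, 4] / [2] / [3]
  Insert 3 (step 5): P = [2, 3] / [5] / [7] / [8];  Q = [1, 4] / [2] / [3] / [5]
  Insert 6 (step 6): P = [2, 3, 6] / [5] / [7] / [8];  Q = [1, 4, 6] / [2] / [3] / [5]
  Insert 4 (step 7): P = [2, 3, 4] / [5, 6] / [7] / [8];  Q = [1, 4, 6] / [2, 7] / [3] / [5]
  Insert 1 (step 8): P = [1, 3, 4] / [2, 6] / [5] / [7] / [8];  Q = [1, 4, 6] / [2, 7] / [3] / [5] / [8]
Final shape: (3, 2, 1, 1, 1).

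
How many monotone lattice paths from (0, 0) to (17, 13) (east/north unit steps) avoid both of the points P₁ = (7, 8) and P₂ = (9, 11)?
Number of paths = 95773095

Inclusion–exclusion. Total paths: C(30, 17) = 119759850. Through P₁: C(15, 7)·C(15, 10) = 19324305. Through P₂: C(20, 9)·C(10, 8) = 7558200. Since P₁ is strictly southwest of P₂, a monotone path through both must visit P₁ then P₂; paths through both = C(15, 7)·C(5, 2)·C(10, 8) = 2895750. Avoid both = 119759850 − 19324305 − 7558200 + 2895750 = 95773095.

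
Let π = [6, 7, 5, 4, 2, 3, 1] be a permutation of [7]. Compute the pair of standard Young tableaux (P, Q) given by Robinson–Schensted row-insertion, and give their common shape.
P = [1, 3] / [2, 7] / [4] / [5] / [6];  Q = [1, 2] / [3, 6] / [4] / [5] / [7];  common shape = (2, 2, 1, 1, 1)

Row-insert the values π_1, π_2, … into P one at a time, bumping the leftmost entry strictly greater than the inserted value down to the next row. The recording tableau Q records, in position (i, j), the step at which that cell was added to P.
  Insert 6 (step 1): P = [6];  Q = [1]
  Insert 7 (step 2): P = [6, 7];  Q = [1, 2]
  Insert 5 (step 3): P = [5, 7] / [6];  Q = [1, 2] / [3]
  Insert 4 (step 4): P = [4, 7] / [5] / [6];  Q = [1, 2] / [3] / [4]
  Insert 2 (step 5): P = [2, 7] / [4] / [5] / [6];  Q = [1, 2] / [3] / [4] / [5]
  Insert 3 (step 6): P = [2, 3] / [4, 7] / [5] / [6];  Q = [1, 2] / [3, 6] / [4] / [5]
  Insert 1 (step 7): P = [1, 3] / [2, 7] / [4] / [5] / [6];  Q = [1, 2] / [3, 6] / [4] / [5] / [7]
Final shape: (2, 2, 1, 1, 1).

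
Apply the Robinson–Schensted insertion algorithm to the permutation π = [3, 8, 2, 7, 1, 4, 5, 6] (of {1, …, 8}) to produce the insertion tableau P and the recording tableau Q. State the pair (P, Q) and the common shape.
P = [1, 4, 5, 6] / [2, 7] / [3, 8];  Q = [1, 2, 7, 8] / [3, 4] / [5, 6];  common shape = (4, 2, 2)

Row-insert the values π_1, π_2, … into P one at a time, bumping the leftmost entry strictly greater than the inserted value down to the next row. The recording tableau Q records, in position (i, j), the step at which that cell was added to P.
  Insert 3 (step 1): P = [3];  Q = [1]
  Insert 8 (step 2): P = [3, 8];  Q = [1, 2]
  Insert 2 (step 3): P = [2, 8] / [3];  Q = [1, 2] / [3]
  Insert 7 (step 4): P = [2, 7] / [3, 8];  Q = [1, 2] / [3, 4]
  Insert 1 (step 5): P = [1, 7] / [2, 8] / [3];  Q = [1, 2] / [3, 4] / [5]
  Insert 4 (step 6): P = [1, 4] / [2, 7] / [3, 8];  Q = [1, 2] / [3, 4] / [5, 6]
  Insert 5 (step 7): P = [1, 4, 5] / [2, 7] / [3, 8];  Q = [1, 2, 7] / [3, 4] / [5, 6]
  Insert 6 (step 8): P = [1, 4, 5, 6] / [2, 7] / [3, 8];  Q = [1, 2, 7, 8] / [3, 4] / [5, 6]
Final shape: (4, 2, 2).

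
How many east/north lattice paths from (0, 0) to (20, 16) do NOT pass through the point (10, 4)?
Number of paths = 6660579464

Total paths from (0, 0) to (20, 16): C(36, 20) = 7307872110. Paths through (10, 4): (paths (0, 0) → (10, 4)) × (paths (10, 4) → (20, 16)) = C(14, 10) · C(22, 10) = 1001 · 646646 = 647292646. Avoidance count = 7307872110 − 647292646 = 6660579464.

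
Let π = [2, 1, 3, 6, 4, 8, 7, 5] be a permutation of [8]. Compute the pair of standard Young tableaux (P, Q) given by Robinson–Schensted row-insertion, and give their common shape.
P = [1, 3, 4, 5] / [2, 6, 7] / [8];  Q = [1, 3, 4, 6] / [2, 5, 7] / [8];  common shape = (4, 3, 1)

Row-insert the values π_1, π_2, … into P one at a time, bumping the leftmost entry strictly greater than the inserted value down to the next row. The recording tableau Q records, in position (i, j), the step at which that cell was added to P.
  Insert 2 (step 1): P = [2];  Q = [1]
  Insert 1 (step 2): P = [1] / [2];  Q = [1] / [2]
  Insert 3 (step 3): P = [1, 3] / [2];  Q = [1, 3] / [2]
  Insert 6 (step 4): P = [1, 3, 6] / [2];  Q = [1, 3, 4] / [2]
  Insert 4 (step 5): P = [1, 3, 4] / [2, 6];  Q = [1, 3, 4] / [2, 5]
  Insert 8 (step 6): P = [1, 3, 4, 8] / [2, 6];  Q = [1, 3, 4, 6] / [2, 5]
  Insert 7 (step 7): P = [1, 3, 4, 7] / [2, 6, 8];  Q = [1, 3, 4, 6] / [2, 5, 7]
  Insert 5 (step 8): P = [1, 3, 4, 5] / [2, 6, 7] / [8];  Q = [1, 3, 4, 6] / [2, 5, 7] / [8]
Final shape: (4, 3, 1).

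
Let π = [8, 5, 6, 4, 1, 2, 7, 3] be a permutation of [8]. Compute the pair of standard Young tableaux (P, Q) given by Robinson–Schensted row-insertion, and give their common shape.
P = [1, 2, 3] / [4, 6, 7] / [5] / [8];  Q = [1, 3, 7] / [2, 6, 8] / [4] / [5];  common shape = (3, 3, 1, 1)

Row-insert the values π_1, π_2, … into P one at a time, bumping the leftmost entry strictly greater than the inserted value down to the next row. The recording tableau Q records, in position (i, j), the step at which that cell was added to P.
  Insert 8 (step 1): P = [8];  Q = [1]
  Insert 5 (step 2): P = [5] / [8];  Q = [1] / [2]
  Insert 6 (step 3): P = [5, 6] / [8];  Q = [1, 3] / [2]
  Insert 4 (step 4): P = [4, 6] / [5] / [8];  Q = [1, 3] / [2] / [4]
  Insert 1 (step 5): P = [1, 6] / [4] / [5] / [8];  Q = [1, 3] / [2] / [4] / [5]
  Insert 2 (step 6): P = [1, 2] / [4, 6] / [5] / [8];  Q = [1, 3] / [2, 6] / [4] / [5]
  Insert 7 (step 7): P = [1, 2, 7] / [4, 6] / [5] / [8];  Q = [1, 3, 7] / [2, 6] / [4] / [5]
  Insert 3 (step 8): P = [1, 2, 3] / [4, 6, 7] / [5] / [8];  Q = [1, 3, 7] / [2, 6, 8] / [4] / [5]
Final shape: (3, 3, 1, 1).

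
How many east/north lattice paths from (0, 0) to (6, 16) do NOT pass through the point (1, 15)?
Number of paths = 74517

Total paths from (0, 0) to (6, 16): C(22, 6) = 74613. Paths through (1, 15): (paths (0, 0) → (1, 15)) × (paths (1, 15) → (6, 16)) = C(16, 1) · C(6, 5) = 16 · 6 = 96. Avoidance count = 74613 − 96 = 74517.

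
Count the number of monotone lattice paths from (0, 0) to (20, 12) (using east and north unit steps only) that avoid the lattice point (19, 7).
Number of paths = 221846040

Total paths from (0, 0) to (20, 12): C(32, 20) = 225792840. Paths through (19, 7): (paths (0, 0) → (19, 7)) × (paths (19, 7) → (20, 12)) = C(26, 19) · C(6, 1) = 657800 · 6 = 3946800. Avoidance count = 225792840 − 3946800 = 221846040.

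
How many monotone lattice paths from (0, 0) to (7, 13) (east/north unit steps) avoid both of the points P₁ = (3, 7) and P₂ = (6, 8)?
Number of paths = 37182

Inclusion–exclusion. Total paths: C(20, 7) = 77520. Through P₁: C(10, 3)·C(10, 4) = 25200. Through P₂: C(14, 6)·C(6, 1) = 18018. Since P₁ is strictly southwest of P₂, a monotone path through both must visit P₁ then P₂; paths through both = C(10, 3)·C(4, 3)·C(6, 1) = 2880. Avoid both = 77520 − 25200 − 18018 + 2880 = 37182.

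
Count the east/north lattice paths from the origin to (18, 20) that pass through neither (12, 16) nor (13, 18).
Number of paths = 24774688050

Inclusion–exclusion. Total paths: C(38, 18) = 33578000610. Through P₁: C(28, 12)·C(10, 6) = 6388568550. Through P₂: C(31, 13)·C(7, 5) = 4331314575. Since P₁ is strictly southwest of P₂, a monotone path through both must visit P₁ then P₂; paths through both = C(28, 12)·C(3, 1)·C(7, 5) = 1916570565. Avoid both = 33578000610 − 6388568550 − 4331314575 + 1916570565 = 24774688050.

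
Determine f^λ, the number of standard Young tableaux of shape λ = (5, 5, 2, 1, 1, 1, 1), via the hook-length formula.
# SYT of shape (5, 5, 2, 1, 1, 1, 1) = 305760

Hook-length formula: f^λ = n! / Π hook(c), product over all cells c of the Young diagram. For λ = (5, 5, 2, 1, 1, 1, 1), n = 16 boxes. Hook lengths by row (left-to-right, top-to-bottom): [11, 6, 4, 3, 2]; [10, 5, 3, 2, 1]; [6, 1]; [4]; [3]; [2]; [1]. Product of hooks = 68428800. So f^λ = 16! / 68428800 = 20922789888000 / 68428800 = 305760.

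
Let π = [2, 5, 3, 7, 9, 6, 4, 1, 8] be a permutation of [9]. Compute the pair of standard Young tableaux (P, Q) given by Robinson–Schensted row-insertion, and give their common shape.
P = [1, 3, 4, 8] / [2, 6, 9] / [5] / [7];  Q = [1, 2, 4, 5] / [3, 6, 9] / [7] / [8];  common shape = (4, 3, 1, 1)

Row-insert the values π_1, π_2, … into P one at a time, bumping the leftmost entry strictly greater than the inserted value down to the next row. The recording tableau Q records, in position (i, j), the step at which that cell was added to P.
  Insert 2 (step 1): P = [2];  Q = [1]
  Insert 5 (step 2): P = [2, 5];  Q = [1, 2]
  Insert 3 (step 3): P = [2, 3] / [5];  Q = [1, 2] / [3]
  Insert 7 (step 4): P = [2, 3, 7] / [5];  Q = [1, 2, 4] / [3]
  Insert 9 (step 5): P = [2, 3, 7, 9] / [5];  Q = [1, 2, 4, 5] / [3]
  Insert 6 (step 6): P = [2, 3, 6, 9] / [5, 7];  Q = [1, 2, 4, 5] / [3, 6]
  Insert 4 (step 7): P = [2, 3, 4, 9] / [5, 6] / [7];  Q = [1, 2, 4, 5] / [3, 6] / [7]
  Insert 1 (step 8): P = [1, 3, 4, 9] / [2, 6] / [5] / [7];  Q = [1, 2, 4, 5] / [3, 6] / [7] / [8]
  Insert 8 (step 9): P = [1, 3, 4, 8] / [2, 6, 9] / [5] / [7];  Q = [1, 2, 4, 5] / [3, 6, 9] / [7] / [8]
Final shape: (4, 3, 1, 1).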